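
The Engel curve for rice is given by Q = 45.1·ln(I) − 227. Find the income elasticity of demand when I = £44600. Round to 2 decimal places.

0.18

At I = 44600: Q = 255.818.
dQ/dI = 45.1/I = 0.00101121 at this income.
η = (dQ/dI)·(I/Q) = 0.00101121 × (44600/255.818) = 0.18.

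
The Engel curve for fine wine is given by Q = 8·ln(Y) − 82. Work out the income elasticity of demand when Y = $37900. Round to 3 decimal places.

At Y = 37900: Q = 2.342.
dQ/dY = 8/Y = 0.000211082 at this income.
η = (dQ/dY)·(Y/Q) = 0.000211082 × (37900/2.342) = 3.416.

3.416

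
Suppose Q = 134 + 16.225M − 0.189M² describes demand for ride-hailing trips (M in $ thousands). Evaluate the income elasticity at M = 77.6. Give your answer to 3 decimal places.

-3.990

At M = 77.6: Q = 254.9474.
dQ/dM = 16.225 − 0.378M = -13.10780.
η = (dQ/dM)·(M/Q) = -13.10780 × (77.6/254.9474) = -3.990.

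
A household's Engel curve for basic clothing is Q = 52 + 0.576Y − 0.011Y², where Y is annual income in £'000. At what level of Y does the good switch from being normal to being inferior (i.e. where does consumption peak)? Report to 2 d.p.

dQ/dY = 0.576 − 0.022Y.
The good is inferior where dQ/dY < 0. Setting dQ/dY = 0 gives Y = 0.576 / 0.022 = 26.18.

26.18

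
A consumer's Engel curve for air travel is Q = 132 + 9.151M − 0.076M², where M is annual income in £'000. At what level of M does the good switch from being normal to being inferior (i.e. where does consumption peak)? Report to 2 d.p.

60.20

dQ/dM = 9.151 − 0.152M.
The good is inferior where dQ/dM < 0. Setting dQ/dM = 0 gives M = 9.151 / 0.152 = 60.20.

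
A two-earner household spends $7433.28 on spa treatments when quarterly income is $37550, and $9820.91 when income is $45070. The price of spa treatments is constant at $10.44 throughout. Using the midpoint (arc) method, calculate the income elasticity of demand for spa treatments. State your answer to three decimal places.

1.520

With a constant price, Q₁ = 7433.28/10.44 = 712.000 and Q₂ = 9820.91/10.44 = 940.700 (equivalently, work directly with expenditure since P cancels).
Midpoint %ΔQ = (9820.91 − 7433.28)/8627.09 = 0.27676; midpoint %ΔI = (45070 − 37550)/41310 = 0.18204.
η = 0.27676 / 0.18204 = 1.520.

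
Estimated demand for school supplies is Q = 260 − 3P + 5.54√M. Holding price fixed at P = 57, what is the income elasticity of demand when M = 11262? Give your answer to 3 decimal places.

At P = 57, M = 11262: Q = 676.919.
Holding P constant, ∂Q/∂M = 5.54/(2√M) = 0.0261019.
η_M = (∂Q/∂M)·(M/Q) = 0.0261019 × (11262/676.919) = 0.434.

0.434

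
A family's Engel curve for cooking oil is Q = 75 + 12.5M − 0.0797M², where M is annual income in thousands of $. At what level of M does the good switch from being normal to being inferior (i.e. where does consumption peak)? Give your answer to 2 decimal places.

78.42

dQ/dM = 12.5 − 0.1594M.
The good is inferior where dQ/dM < 0. Setting dQ/dM = 0 gives M = 12.5 / 0.1594 = 78.42.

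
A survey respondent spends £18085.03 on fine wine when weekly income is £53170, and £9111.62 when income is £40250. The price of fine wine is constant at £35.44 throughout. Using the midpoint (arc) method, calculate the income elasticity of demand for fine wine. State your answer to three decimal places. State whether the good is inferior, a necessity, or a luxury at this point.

With a constant price, Q₁ = 18085.03/35.44 = 510.300 and Q₂ = 9111.62/35.44 = 257.100 (equivalently, work directly with expenditure since P cancels).
Midpoint %ΔQ = (9111.62 − 18085.03)/13598.33 = -0.65989; midpoint %ΔI = (40250 − 53170)/46710 = -0.27660.
η = -0.65989 / -0.27660 = 2.386.
η > 1 ⇒ luxury.

2.386 (luxury)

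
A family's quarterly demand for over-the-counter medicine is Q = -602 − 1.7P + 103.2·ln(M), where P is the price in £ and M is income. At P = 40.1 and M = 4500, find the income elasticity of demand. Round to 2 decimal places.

0.52

At P = 40.1, M = 4500: Q = 197.931.
Holding P constant, ∂Q/∂M = 103.2/M = 0.0229333.
η_M = (∂Q/∂M)·(M/Q) = 0.0229333 × (4500/197.931) = 0.52.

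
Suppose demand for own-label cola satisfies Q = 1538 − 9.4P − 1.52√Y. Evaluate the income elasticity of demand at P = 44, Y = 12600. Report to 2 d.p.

At P = 44, Y = 12600: Q = 953.780.
Holding P constant, ∂Q/∂Y = -1.52/(2√Y) = -0.00677062.
η_Y = (∂Q/∂Y)·(Y/Q) = -0.00677062 × (12600/953.780) = -0.09.

-0.09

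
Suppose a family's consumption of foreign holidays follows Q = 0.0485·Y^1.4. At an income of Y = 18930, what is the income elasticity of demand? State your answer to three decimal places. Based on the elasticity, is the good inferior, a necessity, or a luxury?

For Q = A·Y^β the income elasticity is constant and equal to β.
Here β = 1.4, so η = 1.400.
Since η > 1, the good is a luxury.

1.400 (luxury)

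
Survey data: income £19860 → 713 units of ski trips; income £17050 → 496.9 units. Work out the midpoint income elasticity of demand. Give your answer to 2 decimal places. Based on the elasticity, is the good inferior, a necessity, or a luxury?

ΔQ = 496.9 − 713 = -216.1; midpoint Q̄ = (713 + 496.9)/2 = 604.95.
ΔI = 17050 − 19860 = -2810; midpoint Ī = (19860 + 17050)/2 = 18455.
η = (ΔQ/Q̄) ÷ (ΔI/Ī) = (-216.1/604.95) ÷ (-2810/18455) = 2.35.
η > 1 ⇒ luxury.

2.35 (luxury)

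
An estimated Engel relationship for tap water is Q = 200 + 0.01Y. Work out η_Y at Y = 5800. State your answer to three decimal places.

At Y = 5800: Q = 258.000.
dQ/dY = 0.01.
η = (dQ/dY)·(Y/Q) = 0.01 × (5800/258.000) = 0.225.

0.225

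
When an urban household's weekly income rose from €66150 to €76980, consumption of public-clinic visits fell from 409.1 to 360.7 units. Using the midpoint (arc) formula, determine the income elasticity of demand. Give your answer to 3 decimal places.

-0.831

ΔQ = 360.7 − 409.1 = -48.4; midpoint Q̄ = (409.1 + 360.7)/2 = 384.9.
ΔI = 76980 − 66150 = 10830; midpoint Ī = (66150 + 76980)/2 = 71565.
η = (ΔQ/Q̄) ÷ (ΔI/Ī) = (-48.4/384.9) ÷ (10830/71565) = -0.831.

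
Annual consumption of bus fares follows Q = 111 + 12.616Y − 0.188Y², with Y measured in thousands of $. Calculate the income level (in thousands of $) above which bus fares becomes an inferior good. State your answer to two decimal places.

dQ/dY = 12.616 − 0.376Y.
The good is inferior where dQ/dY < 0. Setting dQ/dY = 0 gives Y = 12.616 / 0.376 = 33.55.

33.55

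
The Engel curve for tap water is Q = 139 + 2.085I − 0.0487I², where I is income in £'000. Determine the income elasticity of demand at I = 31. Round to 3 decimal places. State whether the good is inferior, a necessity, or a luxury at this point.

At I = 31: Q = 156.8343.
dQ/dI = 2.085 − 0.0974I = -0.93440.
η = (dQ/dI)·(I/Q) = -0.93440 × (31/156.8343) = -0.185.
η < 0 ⇒ inferior good.

-0.185 (inferior good)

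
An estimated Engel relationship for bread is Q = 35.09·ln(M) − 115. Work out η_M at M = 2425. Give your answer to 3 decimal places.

0.221

At M = 2425: Q = 158.477.
dQ/dM = 35.09/M = 0.0144701 at this income.
η = (dQ/dM)·(M/Q) = 0.0144701 × (2425/158.477) = 0.221.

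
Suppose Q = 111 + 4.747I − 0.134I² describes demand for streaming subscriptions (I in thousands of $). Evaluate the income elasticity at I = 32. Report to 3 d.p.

-0.975

At I = 32: Q = 125.6880.
dQ/dI = 4.747 − 0.268I = -3.82900.
η = (dQ/dI)·(I/Q) = -3.82900 × (32/125.6880) = -0.975.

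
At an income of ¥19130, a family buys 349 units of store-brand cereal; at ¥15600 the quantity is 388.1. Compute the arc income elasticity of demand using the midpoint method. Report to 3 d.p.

ΔQ = 388.1 − 349 = 39.1; midpoint Q̄ = (349 + 388.1)/2 = 368.55.
ΔI = 15600 − 19130 = -3530; midpoint Ī = (19130 + 15600)/2 = 17365.
η = (ΔQ/Q̄) ÷ (ΔI/Ī) = (39.1/368.55) ÷ (-3530/17365) = -0.522.

-0.522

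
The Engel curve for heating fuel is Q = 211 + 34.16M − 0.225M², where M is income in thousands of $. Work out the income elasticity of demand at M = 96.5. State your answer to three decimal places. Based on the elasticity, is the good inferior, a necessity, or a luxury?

At M = 96.5: Q = 1412.1837.
dQ/dM = 34.16 − 0.45M = -9.26500.
η = (dQ/dM)·(M/Q) = -9.26500 × (96.5/1412.1837) = -0.633.
η < 0 ⇒ inferior good.

-0.633 (inferior good)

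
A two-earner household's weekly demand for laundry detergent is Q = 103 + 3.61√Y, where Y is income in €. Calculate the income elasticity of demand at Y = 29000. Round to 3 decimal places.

At Y = 29000: Q = 717.761.
dQ/dY = 3.61/(2√Y) = 0.0105993 at this income.
η = (dQ/dY)·(Y/Q) = 0.0105993 × (29000/717.761) = 0.428.

0.428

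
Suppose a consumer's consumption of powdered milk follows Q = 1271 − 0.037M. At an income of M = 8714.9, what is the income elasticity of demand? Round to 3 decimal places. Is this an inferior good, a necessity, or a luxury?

At M = 8714.9: Q = 948.549.
dQ/dM = −0.037.
η = (dQ/dM)·(M/Q) = -0.037 × (8714.9/948.549) = -0.340.
Since η < 0, the good is an inferior good.

-0.340 (inferior good)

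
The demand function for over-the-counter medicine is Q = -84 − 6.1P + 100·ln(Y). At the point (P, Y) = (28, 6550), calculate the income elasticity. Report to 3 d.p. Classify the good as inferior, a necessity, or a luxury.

0.160 (necessity)

At P = 28, Y = 6550: Q = 623.922.
Holding P constant, ∂Q/∂Y = 100/Y = 0.0152672.
η_Y = (∂Q/∂Y)·(Y/Q) = 0.0152672 × (6550/623.922) = 0.160.
Since 0 < η < 1, this is a necessity.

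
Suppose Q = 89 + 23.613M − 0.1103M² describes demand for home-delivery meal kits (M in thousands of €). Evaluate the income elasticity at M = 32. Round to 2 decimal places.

At M = 32: Q = 731.6688.
dQ/dM = 23.613 − 0.2206M = 16.55380.
η = (dQ/dM)·(M/Q) = 16.55380 × (32/731.6688) = 0.72.

0.72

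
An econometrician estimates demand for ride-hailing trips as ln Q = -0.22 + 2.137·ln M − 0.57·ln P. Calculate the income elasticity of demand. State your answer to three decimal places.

2.137

In a log-linear demand, the coefficient on ln M is the income elasticity.
So η = 2.137.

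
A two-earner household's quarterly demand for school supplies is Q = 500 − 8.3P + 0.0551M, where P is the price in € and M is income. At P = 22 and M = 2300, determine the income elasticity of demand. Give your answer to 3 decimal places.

At P = 22, M = 2300: Q = 444.130.
Holding P constant, ∂Q/∂M = 0.0551.
η_M = (∂Q/∂M)·(M/Q) = 0.0551 × (2300/444.130) = 0.285.

0.285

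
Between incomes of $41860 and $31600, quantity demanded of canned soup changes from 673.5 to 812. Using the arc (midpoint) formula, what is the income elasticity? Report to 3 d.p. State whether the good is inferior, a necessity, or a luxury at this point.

ΔQ = 812 − 673.5 = 138.5; midpoint Q̄ = (673.5 + 812)/2 = 742.75.
ΔI = 31600 − 41860 = -10260; midpoint Ī = (41860 + 31600)/2 = 36730.
η = (ΔQ/Q̄) ÷ (ΔI/Ī) = (138.5/742.75) ÷ (-10260/36730) = -0.668.
η < 0 ⇒ inferior good.

-0.668 (inferior good)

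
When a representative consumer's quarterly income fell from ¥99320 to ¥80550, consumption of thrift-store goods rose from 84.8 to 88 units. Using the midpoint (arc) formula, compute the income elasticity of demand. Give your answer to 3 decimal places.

-0.177

ΔQ = 88 − 84.8 = 3.2; midpoint Q̄ = (84.8 + 88)/2 = 86.4.
ΔI = 80550 − 99320 = -18770; midpoint Ī = (99320 + 80550)/2 = 89935.
η = (ΔQ/Q̄) ÷ (ΔI/Ī) = (3.2/86.4) ÷ (-18770/89935) = -0.177.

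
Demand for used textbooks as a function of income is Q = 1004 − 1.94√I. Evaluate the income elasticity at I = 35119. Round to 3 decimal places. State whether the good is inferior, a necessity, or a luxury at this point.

At I = 35119: Q = 640.443.
dQ/dI = -1.94/(2√I) = -0.00517608 at this income.
η = (dQ/dI)·(I/Q) = -0.00517608 × (35119/640.443) = -0.284.
Since η < 0, the good is an inferior good.

-0.284 (inferior good)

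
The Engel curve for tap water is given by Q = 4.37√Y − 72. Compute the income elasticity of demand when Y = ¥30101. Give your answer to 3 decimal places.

At Y = 30101: Q = 686.179.
dQ/dY = 4.37/(2√Y) = 0.0125939 at this income.
η = (dQ/dY)·(Y/Q) = 0.0125939 × (30101/686.179) = 0.552.

0.552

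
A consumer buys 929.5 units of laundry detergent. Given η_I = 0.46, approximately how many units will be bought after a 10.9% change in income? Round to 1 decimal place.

%ΔQ ≈ η × %ΔI = 0.46 × 10.9% = 5.014%.
New Q ≈ 929.5 × (1 + 0.05014) = 976.1.

976.1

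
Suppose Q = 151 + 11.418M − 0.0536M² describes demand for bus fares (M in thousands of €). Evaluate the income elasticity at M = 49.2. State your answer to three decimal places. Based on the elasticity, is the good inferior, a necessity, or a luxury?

At M = 49.2: Q = 583.0193.
dQ/dM = 11.418 − 0.1072M = 6.14376.
η = (dQ/dM)·(M/Q) = 6.14376 × (49.2/583.0193) = 0.518.
0 < η < 1 ⇒ necessity.

0.518 (necessity)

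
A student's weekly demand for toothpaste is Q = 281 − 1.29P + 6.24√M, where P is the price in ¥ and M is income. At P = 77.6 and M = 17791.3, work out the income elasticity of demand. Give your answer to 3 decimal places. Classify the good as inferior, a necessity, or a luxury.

At P = 77.6, M = 17791.3: Q = 1013.212.
Holding P constant, ∂Q/∂M = 6.24/(2√M) = 0.0233911.
η_M = (∂Q/∂M)·(M/Q) = 0.0233911 × (17791.3/1013.212) = 0.411.
Since 0 < η < 1, this is a necessity.

0.411 (necessity)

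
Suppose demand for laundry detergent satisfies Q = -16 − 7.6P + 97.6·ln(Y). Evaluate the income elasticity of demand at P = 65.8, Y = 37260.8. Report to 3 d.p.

0.191

At P = 65.8, Y = 37260.8: Q = 511.228.
Holding P constant, ∂Q/∂Y = 97.6/Y = 0.00261937.
η_Y = (∂Q/∂Y)·(Y/Q) = 0.00261937 × (37260.8/511.228) = 0.191.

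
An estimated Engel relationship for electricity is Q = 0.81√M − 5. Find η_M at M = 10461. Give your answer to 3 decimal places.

At M = 10461: Q = 77.846.
dQ/dM = 0.81/(2√M) = 0.00395976 at this income.
η = (dQ/dM)·(M/Q) = 0.00395976 × (10461/77.846) = 0.532.

0.532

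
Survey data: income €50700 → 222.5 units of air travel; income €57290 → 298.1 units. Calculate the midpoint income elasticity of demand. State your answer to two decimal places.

2.38

ΔQ = 298.1 − 222.5 = 75.6; midpoint Q̄ = (222.5 + 298.1)/2 = 260.3.
ΔI = 57290 − 50700 = 6590; midpoint Ī = (50700 + 57290)/2 = 53995.
η = (ΔQ/Q̄) ÷ (ΔI/Ī) = (75.6/260.3) ÷ (6590/53995) = 2.38.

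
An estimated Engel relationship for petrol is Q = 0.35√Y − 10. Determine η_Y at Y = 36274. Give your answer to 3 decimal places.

0.588

At Y = 36274: Q = 56.660.
dQ/dY = 0.35/(2√Y) = 0.000918841 at this income.
η = (dQ/dY)·(Y/Q) = 0.000918841 × (36274/56.660) = 0.588.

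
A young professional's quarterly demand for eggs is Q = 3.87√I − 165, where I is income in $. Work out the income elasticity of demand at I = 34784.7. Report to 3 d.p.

0.648

At I = 34784.7: Q = 556.780.
dQ/dI = 3.87/(2√I) = 0.010375 at this income.
η = (dQ/dI)·(I/Q) = 0.010375 × (34784.7/556.780) = 0.648.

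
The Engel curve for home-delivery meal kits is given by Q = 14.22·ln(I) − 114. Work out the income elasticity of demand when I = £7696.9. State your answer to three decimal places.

At I = 7696.9: Q = 13.249.
dQ/dI = 14.22/I = 0.0018475 at this income.
η = (dQ/dI)·(I/Q) = 0.0018475 × (7696.9/13.249) = 1.073.

1.073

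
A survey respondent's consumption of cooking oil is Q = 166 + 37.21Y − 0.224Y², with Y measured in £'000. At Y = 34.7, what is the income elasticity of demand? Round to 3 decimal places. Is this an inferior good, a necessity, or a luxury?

0.633 (necessity)

At Y = 34.7: Q = 1187.4708.
dQ/dY = 37.21 − 0.448Y = 21.66440.
η = (dQ/dY)·(Y/Q) = 21.66440 × (34.7/1187.4708) = 0.633.
0 < η < 1 ⇒ necessity.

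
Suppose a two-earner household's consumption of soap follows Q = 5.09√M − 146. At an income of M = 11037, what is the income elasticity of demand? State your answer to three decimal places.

0.688

At M = 11037: Q = 388.741.
dQ/dM = 5.09/(2√M) = 0.0242249 at this income.
η = (dQ/dM)·(M/Q) = 0.0242249 × (11037/388.741) = 0.688.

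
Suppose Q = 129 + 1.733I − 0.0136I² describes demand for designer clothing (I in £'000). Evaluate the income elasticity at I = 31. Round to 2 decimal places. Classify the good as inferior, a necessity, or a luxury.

At I = 31: Q = 169.6534.
dQ/dI = 1.733 − 0.0272I = 0.88980.
η = (dQ/dI)·(I/Q) = 0.88980 × (31/169.6534) = 0.16.
0 < η < 1 ⇒ necessity.

0.16 (necessity)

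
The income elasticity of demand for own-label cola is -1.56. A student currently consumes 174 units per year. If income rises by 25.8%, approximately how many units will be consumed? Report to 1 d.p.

%ΔQ ≈ η × %ΔI = -1.56 × 25.8% = -40.248%.
New Q ≈ 174 × (1 − 0.40248) = 104.0.

104.0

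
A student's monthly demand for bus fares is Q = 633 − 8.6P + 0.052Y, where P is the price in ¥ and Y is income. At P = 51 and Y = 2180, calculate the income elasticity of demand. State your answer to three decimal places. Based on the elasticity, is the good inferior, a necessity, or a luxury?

At P = 51, Y = 2180: Q = 307.760.
Holding P constant, ∂Q/∂Y = 0.052.
η_Y = (∂Q/∂Y)·(Y/Q) = 0.052 × (2180/307.760) = 0.368.
Since 0 < η < 1, this is a necessity.

0.368 (necessity)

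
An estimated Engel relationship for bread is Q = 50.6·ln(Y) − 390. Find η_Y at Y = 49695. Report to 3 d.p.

At Y = 49695: Q = 157.171.
dQ/dY = 50.6/Y = 0.00101821 at this income.
η = (dQ/dY)·(Y/Q) = 0.00101821 × (49695/157.171) = 0.322.

0.322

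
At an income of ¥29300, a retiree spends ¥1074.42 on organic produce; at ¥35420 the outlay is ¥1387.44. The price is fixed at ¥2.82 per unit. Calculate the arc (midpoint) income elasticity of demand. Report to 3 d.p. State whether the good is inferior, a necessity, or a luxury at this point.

1.345 (luxury)

With a constant price, Q₁ = 1074.42/2.82 = 381.000 and Q₂ = 1387.44/2.82 = 492.000 (equivalently, work directly with expenditure since P cancels).
Midpoint %ΔQ = (1387.44 − 1074.42)/1230.93 = 0.25430; midpoint %ΔI = (35420 − 29300)/32360 = 0.18912.
η = 0.25430 / 0.18912 = 1.345.
η > 1 ⇒ luxury.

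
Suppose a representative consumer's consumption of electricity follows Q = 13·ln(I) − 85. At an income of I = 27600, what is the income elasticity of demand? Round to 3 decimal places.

0.271

At I = 27600: Q = 47.932.
dQ/dI = 13/I = 0.000471014 at this income.
η = (dQ/dI)·(I/Q) = 0.000471014 × (27600/47.932) = 0.271.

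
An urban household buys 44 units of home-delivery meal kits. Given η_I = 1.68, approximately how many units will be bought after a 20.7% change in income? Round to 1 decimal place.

%ΔQ ≈ η × %ΔI = 1.68 × 20.7% = 34.776%.
New Q ≈ 44 × (1 + 0.34776) = 59.3.

59.3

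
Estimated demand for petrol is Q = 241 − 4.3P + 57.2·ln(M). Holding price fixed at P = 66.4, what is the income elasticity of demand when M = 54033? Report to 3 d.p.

At P = 66.4, M = 54033: Q = 578.808.
Holding P constant, ∂Q/∂M = 57.2/M = 0.00105861.
η_M = (∂Q/∂M)·(M/Q) = 0.00105861 × (54033/578.808) = 0.099.

0.099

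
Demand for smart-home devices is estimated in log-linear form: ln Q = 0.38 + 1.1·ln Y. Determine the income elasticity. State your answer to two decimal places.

1.10

In a log-linear demand, the coefficient on ln Y is the income elasticity.
So η = 1.10.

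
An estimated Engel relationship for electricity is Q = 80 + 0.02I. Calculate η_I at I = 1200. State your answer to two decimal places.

0.23

At I = 1200: Q = 104.000.
dQ/dI = 0.02.
η = (dQ/dI)·(I/Q) = 0.02 × (1200/104.000) = 0.23.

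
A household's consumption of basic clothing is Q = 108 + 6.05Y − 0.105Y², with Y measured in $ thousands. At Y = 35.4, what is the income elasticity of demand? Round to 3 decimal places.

-0.257

At Y = 35.4: Q = 190.5882.
dQ/dY = 6.05 − 0.21Y = -1.38400.
η = (dQ/dY)·(Y/Q) = -1.38400 × (35.4/190.5882) = -0.257.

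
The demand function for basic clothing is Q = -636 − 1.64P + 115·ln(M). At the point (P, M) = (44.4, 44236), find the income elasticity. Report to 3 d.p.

0.221

At P = 44.4, M = 44236: Q = 521.373.
Holding P constant, ∂Q/∂M = 115/M = 0.00259969.
η_M = (∂Q/∂M)·(M/Q) = 0.00259969 × (44236/521.373) = 0.221.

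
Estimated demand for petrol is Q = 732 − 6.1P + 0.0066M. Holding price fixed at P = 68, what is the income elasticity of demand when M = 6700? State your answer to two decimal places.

0.12

At P = 68, M = 6700: Q = 361.420.
Holding P constant, ∂Q/∂M = 0.0066.
η_M = (∂Q/∂M)·(M/Q) = 0.0066 × (6700/361.420) = 0.12.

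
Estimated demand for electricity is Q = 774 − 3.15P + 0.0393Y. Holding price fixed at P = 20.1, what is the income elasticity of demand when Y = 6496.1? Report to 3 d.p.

0.264

At P = 20.1, Y = 6496.1: Q = 965.982.
Holding P constant, ∂Q/∂Y = 0.0393.
η_Y = (∂Q/∂Y)·(Y/Q) = 0.0393 × (6496.1/965.982) = 0.264.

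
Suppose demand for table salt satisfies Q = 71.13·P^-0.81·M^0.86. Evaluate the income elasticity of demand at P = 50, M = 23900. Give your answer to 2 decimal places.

0.86

For a multiplicative demand Q = A·P^α·M^β, the income elasticity is β everywhere.
Here β = 0.86, so η = 0.86.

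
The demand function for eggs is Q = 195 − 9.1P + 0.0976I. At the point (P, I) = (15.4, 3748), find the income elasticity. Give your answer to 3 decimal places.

At P = 15.4, I = 3748: Q = 420.665.
Holding P constant, ∂Q/∂I = 0.0976.
η_I = (∂Q/∂I)·(I/Q) = 0.0976 × (3748/420.665) = 0.870.

0.870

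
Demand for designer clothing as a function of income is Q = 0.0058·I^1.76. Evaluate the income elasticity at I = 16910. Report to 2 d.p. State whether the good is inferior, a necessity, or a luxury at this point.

1.76 (luxury)

For Q = A·I^β the income elasticity is constant and equal to β.
Here β = 1.76, so η = 1.76.
Since η > 1, the good is a luxury.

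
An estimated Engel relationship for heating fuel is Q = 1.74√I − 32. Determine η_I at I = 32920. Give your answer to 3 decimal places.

At I = 32920: Q = 283.703.
dQ/dI = 1.74/(2√I) = 0.00479501 at this income.
η = (dQ/dI)·(I/Q) = 0.00479501 × (32920/283.703) = 0.556.

0.556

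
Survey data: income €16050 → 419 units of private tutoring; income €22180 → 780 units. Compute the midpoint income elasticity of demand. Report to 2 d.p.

1.88

ΔQ = 780 − 419 = 361; midpoint Q̄ = (419 + 780)/2 = 599.5.
ΔI = 22180 − 16050 = 6130; midpoint Ī = (16050 + 22180)/2 = 19115.
η = (ΔQ/Q̄) ÷ (ΔI/Ī) = (361/599.5) ÷ (6130/19115) = 1.88.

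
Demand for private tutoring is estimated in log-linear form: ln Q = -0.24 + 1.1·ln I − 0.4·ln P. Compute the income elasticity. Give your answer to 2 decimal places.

In a log-linear demand, the coefficient on ln I is the income elasticity.
So η = 1.10.

1.10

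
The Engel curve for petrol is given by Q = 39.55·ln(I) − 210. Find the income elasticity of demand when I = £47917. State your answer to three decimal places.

At I = 47917: Q = 216.239.
dQ/dI = 39.55/I = 0.000825386 at this income.
η = (dQ/dI)·(I/Q) = 0.000825386 × (47917/216.239) = 0.183.

0.183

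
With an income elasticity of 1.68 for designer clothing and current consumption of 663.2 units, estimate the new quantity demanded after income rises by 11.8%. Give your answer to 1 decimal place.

%ΔQ ≈ η × %ΔI = 1.68 × 11.8% = 19.824%.
New Q ≈ 663.2 × (1 + 0.19824) = 794.7.

794.7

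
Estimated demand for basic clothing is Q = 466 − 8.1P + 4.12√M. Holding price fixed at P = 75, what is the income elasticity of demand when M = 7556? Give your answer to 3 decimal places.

At P = 75, M = 7556: Q = 216.632.
Holding P constant, ∂Q/∂M = 4.12/(2√M) = 0.0236985.
η_M = (∂Q/∂M)·(M/Q) = 0.0236985 × (7556/216.632) = 0.827.

0.827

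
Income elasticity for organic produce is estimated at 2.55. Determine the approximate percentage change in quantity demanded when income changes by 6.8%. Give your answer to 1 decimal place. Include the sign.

17.3%

%ΔQ ≈ η × %ΔI = 2.55 × 6.8% = 17.3%.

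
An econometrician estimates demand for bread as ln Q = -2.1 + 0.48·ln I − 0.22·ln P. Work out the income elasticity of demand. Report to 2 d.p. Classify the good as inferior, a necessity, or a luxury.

0.48 (necessity)

In a log-linear demand, the coefficient on ln I is the income elasticity.
So η = 0.48.
0 < η < 1 ⇒ necessity.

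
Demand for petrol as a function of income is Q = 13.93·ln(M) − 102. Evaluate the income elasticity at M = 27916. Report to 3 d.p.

0.343

At M = 27916: Q = 40.601.
dQ/dM = 13.93/M = 0.000498997 at this income.
η = (dQ/dM)·(M/Q) = 0.000498997 × (27916/40.601) = 0.343.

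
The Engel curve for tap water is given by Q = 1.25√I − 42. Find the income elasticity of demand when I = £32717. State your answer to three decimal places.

At I = 32717: Q = 184.098.
dQ/dI = 1.25/(2√I) = 0.00345536 at this income.
η = (dQ/dI)·(I/Q) = 0.00345536 × (32717/184.098) = 0.614.

0.614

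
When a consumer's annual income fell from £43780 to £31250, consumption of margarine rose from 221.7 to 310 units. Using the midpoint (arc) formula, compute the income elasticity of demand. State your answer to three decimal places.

-0.994

ΔQ = 310 − 221.7 = 88.3; midpoint Q̄ = (221.7 + 310)/2 = 265.85.
ΔI = 31250 − 43780 = -12530; midpoint Ī = (43780 + 31250)/2 = 37515.
η = (ΔQ/Q̄) ÷ (ΔI/Ī) = (88.3/265.85) ÷ (-12530/37515) = -0.994.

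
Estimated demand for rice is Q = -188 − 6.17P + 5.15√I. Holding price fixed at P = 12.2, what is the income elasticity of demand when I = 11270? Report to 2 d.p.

At P = 12.2, I = 11270: Q = 283.451.
Holding P constant, ∂Q/∂I = 5.15/(2√I) = 0.0242558.
η_I = (∂Q/∂I)·(I/Q) = 0.0242558 × (11270/283.451) = 0.96.

0.96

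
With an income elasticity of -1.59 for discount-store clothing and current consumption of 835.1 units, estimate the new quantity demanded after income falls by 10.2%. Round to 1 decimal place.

970.5

%ΔQ ≈ η × %ΔI = -1.59 × (-10.2%) = 16.218%.
New Q ≈ 835.1 × (1 + 0.16218) = 970.5.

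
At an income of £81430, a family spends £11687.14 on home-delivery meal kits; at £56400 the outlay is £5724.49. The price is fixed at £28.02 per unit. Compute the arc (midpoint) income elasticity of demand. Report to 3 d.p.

1.886

With a constant price, Q₁ = 11687.14/28.02 = 417.100 and Q₂ = 5724.49/28.02 = 204.300 (equivalently, work directly with expenditure since P cancels).
Midpoint %ΔQ = (5724.49 − 11687.14)/8705.81 = -0.68490; midpoint %ΔI = (56400 − 81430)/68915 = -0.36320.
η = -0.68490 / -0.36320 = 1.886.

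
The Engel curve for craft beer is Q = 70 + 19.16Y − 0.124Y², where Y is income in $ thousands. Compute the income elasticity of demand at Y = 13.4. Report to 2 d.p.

At Y = 13.4: Q = 304.4786.
dQ/dY = 19.16 − 0.248Y = 15.83680.
η = (dQ/dY)·(Y/Q) = 15.83680 × (13.4/304.4786) = 0.70.

0.70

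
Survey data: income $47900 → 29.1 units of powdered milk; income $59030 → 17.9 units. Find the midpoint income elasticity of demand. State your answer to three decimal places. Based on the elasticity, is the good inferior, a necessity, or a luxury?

-2.289 (inferior good)

ΔQ = 17.9 − 29.1 = -11.2; midpoint Q̄ = (29.1 + 17.9)/2 = 23.5.
ΔI = 59030 − 47900 = 11130; midpoint Ī = (47900 + 59030)/2 = 53465.
η = (ΔQ/Q̄) ÷ (ΔI/Ī) = (-11.2/23.5) ÷ (11130/53465) = -2.289.
η < 0 ⇒ inferior good.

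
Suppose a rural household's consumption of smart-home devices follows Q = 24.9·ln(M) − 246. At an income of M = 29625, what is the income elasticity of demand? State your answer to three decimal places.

2.399

At M = 29625: Q = 10.380.
dQ/dM = 24.9/M = 0.000840506 at this income.
η = (dQ/dM)·(M/Q) = 0.000840506 × (29625/10.380) = 2.399.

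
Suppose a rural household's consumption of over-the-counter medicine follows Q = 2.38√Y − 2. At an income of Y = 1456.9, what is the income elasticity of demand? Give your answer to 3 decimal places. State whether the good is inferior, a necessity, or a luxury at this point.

At Y = 1456.9: Q = 88.843.
dQ/dY = 2.38/(2√Y) = 0.0311768 at this income.
η = (dQ/dY)·(Y/Q) = 0.0311768 × (1456.9/88.843) = 0.511.
Since 0 < η < 1, the good is a necessity.

0.511 (necessity)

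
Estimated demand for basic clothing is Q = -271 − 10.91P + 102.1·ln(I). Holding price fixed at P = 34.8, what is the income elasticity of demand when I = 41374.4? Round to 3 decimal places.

0.235

At P = 34.8, I = 41374.4: Q = 434.698.
Holding P constant, ∂Q/∂I = 102.1/I = 0.00246771.
η_I = (∂Q/∂I)·(I/Q) = 0.00246771 × (41374.4/434.698) = 0.235.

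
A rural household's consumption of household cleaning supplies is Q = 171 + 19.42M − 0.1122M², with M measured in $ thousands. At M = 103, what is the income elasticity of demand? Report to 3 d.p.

-0.388

At M = 103: Q = 980.9302.
dQ/dM = 19.42 − 0.2244M = -3.69320.
η = (dQ/dM)·(M/Q) = -3.69320 × (103/980.9302) = -0.388.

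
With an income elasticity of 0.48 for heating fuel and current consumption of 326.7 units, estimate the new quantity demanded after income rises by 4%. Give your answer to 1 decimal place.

333.0

%ΔQ ≈ η × %ΔI = 0.48 × 4% = 1.92%.
New Q ≈ 326.7 × (1 + 0.0192) = 333.0.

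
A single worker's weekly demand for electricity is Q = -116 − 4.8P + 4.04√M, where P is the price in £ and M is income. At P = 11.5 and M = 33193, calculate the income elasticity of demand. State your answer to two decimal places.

0.65

At P = 11.5, M = 33193: Q = 564.845.
Holding P constant, ∂Q/∂M = 4.04/(2√M) = 0.0110874.
η_M = (∂Q/∂M)·(M/Q) = 0.0110874 × (33193/564.845) = 0.65.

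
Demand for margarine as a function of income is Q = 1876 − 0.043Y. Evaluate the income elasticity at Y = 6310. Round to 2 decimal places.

-0.17

At Y = 6310: Q = 1604.670.
dQ/dY = −0.043.
η = (dQ/dY)·(Y/Q) = -0.043 × (6310/1604.670) = -0.17.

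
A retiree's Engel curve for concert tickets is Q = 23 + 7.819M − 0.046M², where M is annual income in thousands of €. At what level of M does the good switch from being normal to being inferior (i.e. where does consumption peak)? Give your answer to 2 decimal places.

dQ/dM = 7.819 − 0.092M.
The good is inferior where dQ/dM < 0. Setting dQ/dM = 0 gives M = 7.819 / 0.092 = 84.99.

84.99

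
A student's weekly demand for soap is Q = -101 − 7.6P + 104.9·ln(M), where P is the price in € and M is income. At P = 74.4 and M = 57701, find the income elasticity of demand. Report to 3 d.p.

At P = 74.4, M = 57701: Q = 483.582.
Holding P constant, ∂Q/∂M = 104.9/M = 0.00181799.
η_M = (∂Q/∂M)·(M/Q) = 0.00181799 × (57701/483.582) = 0.217.

0.217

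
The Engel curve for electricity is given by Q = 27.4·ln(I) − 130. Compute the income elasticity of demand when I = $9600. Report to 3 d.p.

At I = 9600: Q = 121.245.
dQ/dI = 27.4/I = 0.00285417 at this income.
η = (dQ/dI)·(I/Q) = 0.00285417 × (9600/121.245) = 0.226.

0.226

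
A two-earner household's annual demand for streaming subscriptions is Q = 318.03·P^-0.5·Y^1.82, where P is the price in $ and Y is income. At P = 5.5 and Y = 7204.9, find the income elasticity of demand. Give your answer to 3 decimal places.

1.820

For a multiplicative demand Q = A·P^α·Y^β, the income elasticity is β everywhere.
Here β = 1.82, so η = 1.820.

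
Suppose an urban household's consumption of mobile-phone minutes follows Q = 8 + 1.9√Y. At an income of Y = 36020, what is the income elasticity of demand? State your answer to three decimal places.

At Y = 36020: Q = 368.600.
dQ/dY = 1.9/(2√Y) = 0.00500555 at this income.
η = (dQ/dY)·(Y/Q) = 0.00500555 × (36020/368.600) = 0.489.

0.489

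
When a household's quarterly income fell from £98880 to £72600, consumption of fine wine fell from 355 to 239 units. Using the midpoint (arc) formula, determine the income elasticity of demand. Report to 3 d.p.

1.274

ΔQ = 239 − 355 = -116; midpoint Q̄ = (355 + 239)/2 = 297.
ΔI = 72600 − 98880 = -26280; midpoint Ī = (98880 + 72600)/2 = 85740.
η = (ΔQ/Q̄) ÷ (ΔI/Ī) = (-116/297) ÷ (-26280/85740) = 1.274.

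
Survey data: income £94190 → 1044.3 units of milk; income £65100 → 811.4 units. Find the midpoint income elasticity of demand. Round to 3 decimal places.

ΔQ = 811.4 − 1044.3 = -232.9; midpoint Q̄ = (1044.3 + 811.4)/2 = 927.85.
ΔI = 65100 − 94190 = -29090; midpoint Ī = (94190 + 65100)/2 = 79645.
η = (ΔQ/Q̄) ÷ (ΔI/Ī) = (-232.9/927.85) ÷ (-29090/79645) = 0.687.

0.687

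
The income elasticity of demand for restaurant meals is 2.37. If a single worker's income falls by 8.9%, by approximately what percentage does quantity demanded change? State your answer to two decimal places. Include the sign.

-21.09%

%ΔQ ≈ η × %ΔI = 2.37 × (-8.9%) = -21.09%.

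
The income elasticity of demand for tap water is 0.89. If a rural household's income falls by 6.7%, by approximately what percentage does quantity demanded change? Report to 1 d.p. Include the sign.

%ΔQ ≈ η × %ΔI = 0.89 × (-6.7%) = -6.0%.

-6.0%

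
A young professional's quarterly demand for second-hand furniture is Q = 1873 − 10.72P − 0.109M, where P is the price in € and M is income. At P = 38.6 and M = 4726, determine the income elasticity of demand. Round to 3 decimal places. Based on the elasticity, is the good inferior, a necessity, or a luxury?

-0.546 (inferior good)

At P = 38.6, M = 4726: Q = 944.074.
Holding P constant, ∂Q/∂M = −0.109.
η_M = (∂Q/∂M)·(M/Q) = -0.109 × (4726/944.074) = -0.546.
Since η < 0, this is an inferior good.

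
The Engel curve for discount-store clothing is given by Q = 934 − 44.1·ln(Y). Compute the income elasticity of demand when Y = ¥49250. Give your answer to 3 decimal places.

At Y = 49250: Q = 457.514.
dQ/dY = -44.1/Y = -0.000895431 at this income.
η = (dQ/dY)·(Y/Q) = -0.000895431 × (49250/457.514) = -0.096.

-0.096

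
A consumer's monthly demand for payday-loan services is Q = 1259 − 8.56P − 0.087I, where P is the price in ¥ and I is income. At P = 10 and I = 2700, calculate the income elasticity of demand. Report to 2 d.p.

-0.25

At P = 10, I = 2700: Q = 938.500.
Holding P constant, ∂Q/∂I = −0.087.
η_I = (∂Q/∂I)·(I/Q) = -0.087 × (2700/938.500) = -0.25.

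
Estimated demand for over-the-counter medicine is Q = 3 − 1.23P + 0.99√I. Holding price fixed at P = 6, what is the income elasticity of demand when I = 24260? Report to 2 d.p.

At P = 6, I = 24260: Q = 149.819.
Holding P constant, ∂Q/∂I = 0.99/(2√I) = 0.00317804.
η_I = (∂Q/∂I)·(I/Q) = 0.00317804 × (24260/149.819) = 0.51.

0.51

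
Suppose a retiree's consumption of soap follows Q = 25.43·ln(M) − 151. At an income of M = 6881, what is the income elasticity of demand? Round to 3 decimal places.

0.345

At M = 6881: Q = 73.713.
dQ/dM = 25.43/M = 0.00369568 at this income.
η = (dQ/dM)·(M/Q) = 0.00369568 × (6881/73.713) = 0.345.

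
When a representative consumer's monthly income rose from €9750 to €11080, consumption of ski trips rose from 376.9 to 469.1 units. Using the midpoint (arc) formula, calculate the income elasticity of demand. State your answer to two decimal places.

1.71

ΔQ = 469.1 − 376.9 = 92.2; midpoint Q̄ = (376.9 + 469.1)/2 = 423.
ΔI = 11080 − 9750 = 1330; midpoint Ī = (9750 + 11080)/2 = 10415.
η = (ΔQ/Q̄) ÷ (ΔI/Ī) = (92.2/423) ÷ (1330/10415) = 1.71.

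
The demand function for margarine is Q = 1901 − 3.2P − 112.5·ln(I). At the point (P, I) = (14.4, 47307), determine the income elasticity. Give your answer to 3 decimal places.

At P = 14.4, I = 47307: Q = 643.923.
Holding P constant, ∂Q/∂I = -112.5/I = -0.00237808.
η_I = (∂Q/∂I)·(I/Q) = -0.00237808 × (47307/643.923) = -0.175.

-0.175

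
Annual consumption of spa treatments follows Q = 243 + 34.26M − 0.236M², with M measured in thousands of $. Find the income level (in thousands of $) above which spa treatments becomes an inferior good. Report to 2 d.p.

72.58

dQ/dM = 34.26 − 0.472M.
The good is inferior where dQ/dM < 0. Setting dQ/dM = 0 gives M = 34.26 / 0.472 = 72.58.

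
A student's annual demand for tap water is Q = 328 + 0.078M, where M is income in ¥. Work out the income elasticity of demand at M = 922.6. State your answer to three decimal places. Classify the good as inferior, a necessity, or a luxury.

At M = 922.6: Q = 399.963.
dQ/dM = 0.078.
η = (dQ/dM)·(M/Q) = 0.078 × (922.6/399.963) = 0.180.
Since 0 < η < 1, the good is a necessity.

0.180 (necessity)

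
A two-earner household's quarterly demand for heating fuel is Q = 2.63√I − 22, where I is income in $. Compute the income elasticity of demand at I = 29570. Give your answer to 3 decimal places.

At I = 29570: Q = 430.253.
dQ/dI = 2.63/(2√I) = 0.00764716 at this income.
η = (dQ/dI)·(I/Q) = 0.00764716 × (29570/430.253) = 0.526.

0.526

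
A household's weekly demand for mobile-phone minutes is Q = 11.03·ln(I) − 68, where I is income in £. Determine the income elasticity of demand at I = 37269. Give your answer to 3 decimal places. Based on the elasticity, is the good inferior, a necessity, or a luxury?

At I = 37269: Q = 48.101.
dQ/dI = 11.03/I = 0.000295956 at this income.
η = (dQ/dI)·(I/Q) = 0.000295956 × (37269/48.101) = 0.229.
Since 0 < η < 1, the good is a necessity.

0.229 (necessity)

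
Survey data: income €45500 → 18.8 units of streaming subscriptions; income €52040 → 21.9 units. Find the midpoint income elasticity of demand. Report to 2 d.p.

1.14

ΔQ = 21.9 − 18.8 = 3.1; midpoint Q̄ = (18.8 + 21.9)/2 = 20.35.
ΔI = 52040 − 45500 = 6540; midpoint Ī = (45500 + 52040)/2 = 48770.
η = (ΔQ/Q̄) ÷ (ΔI/Ī) = (3.1/20.35) ÷ (6540/48770) = 1.14.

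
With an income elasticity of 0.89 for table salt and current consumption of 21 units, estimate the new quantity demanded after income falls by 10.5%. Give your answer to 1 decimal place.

%ΔQ ≈ η × %ΔI = 0.89 × (-10.5%) = -9.345%.
New Q ≈ 21 × (1 − 0.09345) = 19.0.

19.0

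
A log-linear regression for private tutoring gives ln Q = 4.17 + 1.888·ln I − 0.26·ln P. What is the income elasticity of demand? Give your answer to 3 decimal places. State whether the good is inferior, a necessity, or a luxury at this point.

1.888 (luxury)

In a log-linear demand, the coefficient on ln I is the income elasticity.
So η = 1.888.
η > 1 ⇒ luxury.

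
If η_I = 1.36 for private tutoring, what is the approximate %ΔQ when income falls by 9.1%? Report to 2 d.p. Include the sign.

-12.38%

%ΔQ ≈ η × %ΔI = 1.36 × (-9.1%) = -12.38%.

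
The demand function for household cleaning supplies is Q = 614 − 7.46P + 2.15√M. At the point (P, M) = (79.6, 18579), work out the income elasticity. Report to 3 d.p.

At P = 79.6, M = 18579: Q = 313.239.
Holding P constant, ∂Q/∂M = 2.15/(2√M) = 0.00788674.
η_M = (∂Q/∂M)·(M/Q) = 0.00788674 × (18579/313.239) = 0.468.

0.468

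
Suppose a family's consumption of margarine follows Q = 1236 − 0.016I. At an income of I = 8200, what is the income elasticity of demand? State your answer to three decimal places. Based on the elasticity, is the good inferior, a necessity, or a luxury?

At I = 8200: Q = 1104.800.
dQ/dI = −0.016.
η = (dQ/dI)·(I/Q) = -0.016 × (8200/1104.800) = -0.119.
Since η < 0, the good is an inferior good.

-0.119 (inferior good)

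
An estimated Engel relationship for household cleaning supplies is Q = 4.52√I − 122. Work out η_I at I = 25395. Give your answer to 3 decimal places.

At I = 25395: Q = 598.299.
dQ/dI = 4.52/(2√I) = 0.0141819 at this income.
η = (dQ/dI)·(I/Q) = 0.0141819 × (25395/598.299) = 0.602.

0.602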